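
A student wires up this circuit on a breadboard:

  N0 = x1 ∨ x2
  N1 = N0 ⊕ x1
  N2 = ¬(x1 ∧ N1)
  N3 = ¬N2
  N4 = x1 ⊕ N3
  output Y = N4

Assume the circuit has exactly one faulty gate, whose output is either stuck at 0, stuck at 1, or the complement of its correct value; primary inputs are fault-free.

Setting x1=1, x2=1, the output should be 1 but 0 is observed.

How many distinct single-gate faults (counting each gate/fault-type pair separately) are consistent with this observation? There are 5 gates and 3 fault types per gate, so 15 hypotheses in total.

10

Fault-free: N0=1, N1=0, N2=1, N3=0, N4=1 → 1. Observed 0.
  N0: stuck-at-0, inverted output ✓; others ✗
  N1: stuck-at-1, inverted output ✓; others ✗
  N2: stuck-at-0, inverted output ✓; others ✗
  N3: stuck-at-1, inverted output ✓; others ✗
  N4: stuck-at-0, inverted output ✓; others ✗
Consistent faults: {N0 stuck-at-0, N0 inverted output, N1 stuck-at-1, N1 inverted output, N2 stuck-at-0, N2 inverted output, N3 stuck-at-1, N3 inverted output, N4 stuck-at-0, N4 inverted output} — 10 in all.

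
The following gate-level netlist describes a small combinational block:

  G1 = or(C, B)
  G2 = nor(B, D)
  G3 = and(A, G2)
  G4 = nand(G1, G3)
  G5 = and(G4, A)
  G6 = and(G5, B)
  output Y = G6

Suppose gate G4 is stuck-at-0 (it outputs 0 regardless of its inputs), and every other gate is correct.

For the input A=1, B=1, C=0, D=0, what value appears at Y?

Propagate with G4 forced: G1=1, G2=0, G3=0, G4=0 [stuck-at-0], G5=0, G6=0.
So Y = 0. (Without the fault it would be 1.)

0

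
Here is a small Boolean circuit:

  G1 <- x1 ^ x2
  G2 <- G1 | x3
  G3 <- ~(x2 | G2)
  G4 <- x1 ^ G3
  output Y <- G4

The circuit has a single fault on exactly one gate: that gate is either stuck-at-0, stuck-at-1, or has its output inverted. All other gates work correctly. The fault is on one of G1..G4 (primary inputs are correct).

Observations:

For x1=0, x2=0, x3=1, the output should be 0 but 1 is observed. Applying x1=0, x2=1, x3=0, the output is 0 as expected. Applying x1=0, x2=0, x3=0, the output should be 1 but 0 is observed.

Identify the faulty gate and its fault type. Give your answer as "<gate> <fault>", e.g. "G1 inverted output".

G2 inverted output

Fault-free values for test 1 (x1=0, x2=0, x3=1): G1=0, G2=1, G3=0, G4=0, giving Y=0. Observed 1.
Test 1: faults giving observed 1 are {G2 stuck-at-0, G2 inverted output, G3 stuck-at-1, G3 inverted output, G4 stuck-at-1, G4 inverted output}.
Test 2 (x1=0, x2=1, x3=0): fault-free G1=1, G2=1, G3=0, G4=0 → 0; observed 0. Eliminates G3 stuck-at-1, G3 inverted output, G4 stuck-at-1, G4 inverted output.
Test 3 (x1=0, x2=0, x3=0): fault-free G1=0, G2=0, G3=1, G4=1 → 1; observed 0. Eliminates G2 stuck-at-0.
Only G2 inverted output is consistent with every test.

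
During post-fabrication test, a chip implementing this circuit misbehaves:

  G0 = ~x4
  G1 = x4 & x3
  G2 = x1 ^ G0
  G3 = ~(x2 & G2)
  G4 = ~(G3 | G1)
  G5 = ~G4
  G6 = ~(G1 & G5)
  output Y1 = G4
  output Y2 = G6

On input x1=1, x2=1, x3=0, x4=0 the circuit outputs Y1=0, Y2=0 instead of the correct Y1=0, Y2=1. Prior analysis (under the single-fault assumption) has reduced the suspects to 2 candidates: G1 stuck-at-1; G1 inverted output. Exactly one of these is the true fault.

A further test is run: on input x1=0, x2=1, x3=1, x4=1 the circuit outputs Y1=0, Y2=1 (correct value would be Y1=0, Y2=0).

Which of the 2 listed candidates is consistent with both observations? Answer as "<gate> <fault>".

G1 inverted output

Evaluate each candidate on input x1=0, x2=1, x3=1, x4=1:
  G1 stuck-at-1: G0=0, G1=1 [stuck-at-1], G2=0, G3=1, G4=0, G5=1, G6=0 → Y1=0, Y2=0 — eliminated
  G1 inverted output: G0=0, G1=0 [inverted output], G2=0, G3=1, G4=0, G5=1, G6=1 → Y1=0, Y2=1 — matches
Only G1 inverted output reproduces the observed Y1=0, Y2=1.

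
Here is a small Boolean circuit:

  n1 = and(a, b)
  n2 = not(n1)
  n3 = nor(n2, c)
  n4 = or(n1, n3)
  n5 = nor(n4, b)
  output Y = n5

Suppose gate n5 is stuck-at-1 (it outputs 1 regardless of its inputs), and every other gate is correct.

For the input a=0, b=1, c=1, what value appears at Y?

Propagate with n5 forced: n1=0, n2=1, n3=0, n4=0, n5=1 [stuck-at-1].
So Y = 1. (Without the fault it would be 0.)

1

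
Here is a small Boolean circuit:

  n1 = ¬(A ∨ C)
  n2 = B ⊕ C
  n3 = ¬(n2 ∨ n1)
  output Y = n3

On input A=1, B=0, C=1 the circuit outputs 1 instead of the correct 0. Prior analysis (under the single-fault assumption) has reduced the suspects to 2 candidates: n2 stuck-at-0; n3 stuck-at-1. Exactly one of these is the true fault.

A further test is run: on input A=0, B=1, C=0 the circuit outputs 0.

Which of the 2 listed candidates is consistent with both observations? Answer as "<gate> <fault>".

Evaluate each candidate on input A=0, B=1, C=0:
  n2 stuck-at-0: n1=1, n2=0 [stuck-at-0], n3=0 → 0 — matches
  n3 stuck-at-1: n1=1, n2=1, n3=1 [stuck-at-1] → 1 — eliminated
Only n2 stuck-at-0 reproduces the observed 0.

n2 stuck-at-0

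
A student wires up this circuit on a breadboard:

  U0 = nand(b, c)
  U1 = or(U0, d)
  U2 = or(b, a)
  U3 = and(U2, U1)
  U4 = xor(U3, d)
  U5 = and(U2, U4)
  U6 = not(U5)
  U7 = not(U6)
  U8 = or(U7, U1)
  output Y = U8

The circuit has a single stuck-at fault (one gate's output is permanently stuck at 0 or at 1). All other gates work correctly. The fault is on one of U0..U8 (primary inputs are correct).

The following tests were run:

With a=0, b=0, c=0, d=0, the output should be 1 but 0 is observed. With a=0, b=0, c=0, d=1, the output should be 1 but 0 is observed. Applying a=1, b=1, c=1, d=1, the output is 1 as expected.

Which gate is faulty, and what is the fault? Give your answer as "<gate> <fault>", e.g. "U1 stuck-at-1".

U1 stuck-at-0

Fault-free values for test 1 (a=0, b=0, c=0, d=0): U0=1, U1=1, U2=0, U3=0, U4=0, U5=0, U6=1, U7=0, U8=1, giving Y=1. Observed 0.
Test 1: faults giving observed 0 are {U0 stuck-at-0, U1 stuck-at-0, U8 stuck-at-0}.
Test 2 (a=0, b=0, c=0, d=1): fault-free U0=1, U1=1, U2=0, U3=0, U4=1, U5=0, U6=1, U7=0, U8=1 → 1; observed 0. Eliminates U0 stuck-at-0.
Test 3 (a=1, b=1, c=1, d=1): fault-free U0=0, U1=1, U2=1, U3=1, U4=0, U5=0, U6=1, U7=0, U8=1 → 1; observed 1. Eliminates U8 stuck-at-0.
Only U1 stuck-at-0 is consistent with every test.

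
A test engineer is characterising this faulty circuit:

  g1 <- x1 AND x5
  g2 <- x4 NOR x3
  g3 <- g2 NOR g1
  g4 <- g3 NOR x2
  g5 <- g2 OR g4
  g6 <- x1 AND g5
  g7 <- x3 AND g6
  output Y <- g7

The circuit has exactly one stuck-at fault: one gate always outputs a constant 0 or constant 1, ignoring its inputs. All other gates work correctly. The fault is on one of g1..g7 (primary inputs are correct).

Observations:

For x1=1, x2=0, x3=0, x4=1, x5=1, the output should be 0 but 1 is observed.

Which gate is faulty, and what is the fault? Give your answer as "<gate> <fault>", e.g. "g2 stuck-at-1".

Fault-free values for test 1 (x1=1, x2=0, x3=0, x4=1, x5=1): g1=1, g2=0, g3=0, g4=1, g5=1, g6=1, g7=0, giving Y=0. Observed 1.
Test 1: faults giving observed 1 are {g7 stuck-at-1}.
Only g7 stuck-at-1 is consistent with every test.

g7 stuck-at-1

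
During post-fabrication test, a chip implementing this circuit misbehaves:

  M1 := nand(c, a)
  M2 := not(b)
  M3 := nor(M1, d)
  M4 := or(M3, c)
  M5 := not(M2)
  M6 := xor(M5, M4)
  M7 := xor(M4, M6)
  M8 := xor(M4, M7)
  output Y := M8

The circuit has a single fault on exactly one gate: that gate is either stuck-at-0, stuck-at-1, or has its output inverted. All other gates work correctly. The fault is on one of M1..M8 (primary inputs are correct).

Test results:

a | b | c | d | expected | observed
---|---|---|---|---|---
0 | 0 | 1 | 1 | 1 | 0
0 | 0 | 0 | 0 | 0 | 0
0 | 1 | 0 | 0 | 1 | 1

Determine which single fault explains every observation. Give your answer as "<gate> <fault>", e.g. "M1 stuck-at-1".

Fault-free values for test 1 (a=0, b=0, c=1, d=1): M1=1, M2=1, M3=0, M4=1, M5=0, M6=1, M7=0, M8=1, giving Y=1. Observed 0.
Test 1: faults giving observed 0 are {M2 stuck-at-0, M2 inverted output, M4 stuck-at-0, M4 inverted output, M5 stuck-at-1, M5 inverted output, M6 stuck-at-0, M6 inverted output, M7 stuck-at-1, M7 inverted output, M8 stuck-at-0, M8 inverted output}.
Test 2 (a=0, b=0, c=0, d=0): fault-free M1=1, M2=1, M3=0, M4=0, M5=0, M6=0, M7=0, M8=0 → 0; observed 0. Eliminates M2 stuck-at-0, M2 inverted output, M4 inverted output, M5 stuck-at-1, M5 inverted output, M6 inverted output, M7 stuck-at-1, M7 inverted output, M8 inverted output.
Test 3 (a=0, b=1, c=0, d=0): fault-free M1=1, M2=0, M3=0, M4=0, M5=1, M6=1, M7=1, M8=1 → 1; observed 1. Eliminates M6 stuck-at-0, M8 stuck-at-0.
Only M4 stuck-at-0 is consistent with every test.

M4 stuck-at-0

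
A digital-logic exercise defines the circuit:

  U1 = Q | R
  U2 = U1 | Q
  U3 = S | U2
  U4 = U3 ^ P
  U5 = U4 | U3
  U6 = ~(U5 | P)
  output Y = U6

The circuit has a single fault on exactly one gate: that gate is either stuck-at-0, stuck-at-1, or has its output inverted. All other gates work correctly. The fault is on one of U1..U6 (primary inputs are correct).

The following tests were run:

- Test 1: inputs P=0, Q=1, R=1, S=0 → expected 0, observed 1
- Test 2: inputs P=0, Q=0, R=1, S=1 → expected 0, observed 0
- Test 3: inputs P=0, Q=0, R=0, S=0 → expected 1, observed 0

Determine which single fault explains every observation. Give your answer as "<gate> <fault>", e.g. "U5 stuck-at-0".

Fault-free values for test 1 (P=0, Q=1, R=1, S=0): U1=1, U2=1, U3=1, U4=1, U5=1, U6=0, giving Y=0. Observed 1.
Test 1: faults giving observed 1 are {U2 stuck-at-0, U2 inverted output, U3 stuck-at-0, U3 inverted output, U5 stuck-at-0, U5 inverted output, U6 stuck-at-1, U6 inverted output}.
Test 2 (P=0, Q=0, R=1, S=1): fault-free U1=1, U2=1, U3=1, U4=1, U5=1, U6=0 → 0; observed 0. Eliminates U3 stuck-at-0, U3 inverted output, U5 stuck-at-0, U5 inverted output, U6 stuck-at-1, U6 inverted output.
Test 3 (P=0, Q=0, R=0, S=0): fault-free U1=0, U2=0, U3=0, U4=0, U5=0, U6=1 → 1; observed 0. Eliminates U2 stuck-at-0.
Only U2 inverted output is consistent with every test.

U2 inverted output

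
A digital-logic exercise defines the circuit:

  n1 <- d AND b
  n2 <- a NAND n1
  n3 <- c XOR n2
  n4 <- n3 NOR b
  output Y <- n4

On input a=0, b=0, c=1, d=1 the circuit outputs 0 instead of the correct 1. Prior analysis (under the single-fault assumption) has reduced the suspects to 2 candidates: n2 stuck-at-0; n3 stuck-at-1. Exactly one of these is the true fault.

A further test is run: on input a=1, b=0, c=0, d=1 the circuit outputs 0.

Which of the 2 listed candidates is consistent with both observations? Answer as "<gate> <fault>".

n3 stuck-at-1

Evaluate each candidate on input a=1, b=0, c=0, d=1:
  n2 stuck-at-0: n1=0, n2=0 [stuck-at-0], n3=0, n4=1 → 1 — eliminated
  n3 stuck-at-1: n1=0, n2=1, n3=1 [stuck-at-1], n4=0 → 0 — matches
Only n3 stuck-at-1 reproduces the observed 0.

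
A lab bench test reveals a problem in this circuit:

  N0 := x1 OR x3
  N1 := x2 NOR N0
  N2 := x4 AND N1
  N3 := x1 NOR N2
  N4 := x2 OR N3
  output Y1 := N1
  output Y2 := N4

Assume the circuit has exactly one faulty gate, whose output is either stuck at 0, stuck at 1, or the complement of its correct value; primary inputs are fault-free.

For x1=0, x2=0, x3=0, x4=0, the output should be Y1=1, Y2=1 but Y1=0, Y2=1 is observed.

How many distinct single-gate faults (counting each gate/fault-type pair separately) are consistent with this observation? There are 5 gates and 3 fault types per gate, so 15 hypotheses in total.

4

Fault-free: N0=0, N1=1, N2=0, N3=1, N4=1 → Y1=1, Y2=1. Observed Y1=0, Y2=1.
  N0: stuck-at-1, inverted output ✓; others ✗
  N1: stuck-at-0, inverted output ✓; others ✗
  N2: none of the 3 fault types match ✗
  N3: none of the 3 fault types match ✗
  N4: none of the 3 fault types match ✗
Consistent faults: {N0 stuck-at-1, N0 inverted output, N1 stuck-at-0, N1 inverted output} — 4 in all.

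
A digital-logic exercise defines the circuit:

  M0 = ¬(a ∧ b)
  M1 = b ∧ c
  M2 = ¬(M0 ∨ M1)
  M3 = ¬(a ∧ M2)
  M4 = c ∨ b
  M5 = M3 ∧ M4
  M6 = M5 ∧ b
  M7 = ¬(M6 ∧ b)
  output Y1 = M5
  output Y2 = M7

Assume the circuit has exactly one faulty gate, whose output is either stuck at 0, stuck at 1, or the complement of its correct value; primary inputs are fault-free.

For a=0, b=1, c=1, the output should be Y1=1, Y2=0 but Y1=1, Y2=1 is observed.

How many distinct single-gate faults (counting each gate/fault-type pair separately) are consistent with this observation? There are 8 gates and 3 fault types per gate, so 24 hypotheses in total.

Fault-free: M0=1, M1=1, M2=0, M3=1, M4=1, M5=1, M6=1, M7=0 → Y1=1, Y2=0. Observed Y1=1, Y2=1.
  M0: none of the 3 fault types match ✗
  M1: none of the 3 fault types match ✗
  M2: none of the 3 fault types match ✗
  M3: none of the 3 fault types match ✗
  M4: none of the 3 fault types match ✗
  M5: none of the 3 fault types match ✗
  M6: stuck-at-0, inverted output ✓; others ✗
  M7: stuck-at-1, inverted output ✓; others ✗
Consistent faults: {M6 stuck-at-0, M6 inverted output, M7 stuck-at-1, M7 inverted output} — 4 in all.

4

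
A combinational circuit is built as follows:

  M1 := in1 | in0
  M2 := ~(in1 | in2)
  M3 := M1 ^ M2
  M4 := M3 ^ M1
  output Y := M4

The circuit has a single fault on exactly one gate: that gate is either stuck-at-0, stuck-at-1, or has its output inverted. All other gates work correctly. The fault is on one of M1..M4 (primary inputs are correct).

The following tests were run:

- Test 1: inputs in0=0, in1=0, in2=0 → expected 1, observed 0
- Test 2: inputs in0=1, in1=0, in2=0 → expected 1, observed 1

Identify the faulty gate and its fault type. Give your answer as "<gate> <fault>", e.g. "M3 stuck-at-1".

Fault-free values for test 1 (in0=0, in1=0, in2=0): M1=0, M2=1, M3=1, M4=1, giving Y=1. Observed 0.
Test 1: faults giving observed 0 are {M2 stuck-at-0, M2 inverted output, M3 stuck-at-0, M3 inverted output, M4 stuck-at-0, M4 inverted output}.
Test 2 (in0=1, in1=0, in2=0): fault-free M1=1, M2=1, M3=0, M4=1 → 1; observed 1. Eliminates M2 stuck-at-0, M2 inverted output, M3 inverted output, M4 stuck-at-0, M4 inverted output.
Only M3 stuck-at-0 is consistent with every test.

M3 stuck-at-0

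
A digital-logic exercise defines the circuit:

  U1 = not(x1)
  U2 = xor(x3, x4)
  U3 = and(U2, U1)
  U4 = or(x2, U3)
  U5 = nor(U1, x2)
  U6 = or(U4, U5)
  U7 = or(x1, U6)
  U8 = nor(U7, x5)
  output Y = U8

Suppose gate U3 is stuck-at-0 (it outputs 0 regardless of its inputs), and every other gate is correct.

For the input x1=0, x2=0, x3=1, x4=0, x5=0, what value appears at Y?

Propagate with U3 forced: U1=1, U2=1, U3=0 [stuck-at-0], U4=0, U5=0, U6=0, U7=0, U8=1.
So Y = 1. (Without the fault it would be 0.)

1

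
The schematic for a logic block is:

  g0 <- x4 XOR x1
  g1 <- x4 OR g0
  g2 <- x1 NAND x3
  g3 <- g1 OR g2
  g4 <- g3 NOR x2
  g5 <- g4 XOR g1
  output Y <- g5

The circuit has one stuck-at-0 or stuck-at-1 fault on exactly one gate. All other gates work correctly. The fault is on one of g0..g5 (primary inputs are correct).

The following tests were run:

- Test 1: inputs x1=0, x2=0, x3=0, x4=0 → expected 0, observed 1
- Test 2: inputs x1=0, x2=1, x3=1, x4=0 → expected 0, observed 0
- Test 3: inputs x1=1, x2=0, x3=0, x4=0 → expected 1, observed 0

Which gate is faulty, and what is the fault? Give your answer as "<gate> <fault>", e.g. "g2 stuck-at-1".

g3 stuck-at-0

Fault-free values for test 1 (x1=0, x2=0, x3=0, x4=0): g0=0, g1=0, g2=1, g3=1, g4=0, g5=0, giving Y=0. Observed 1.
Test 1: faults giving observed 1 are {g0 stuck-at-1, g1 stuck-at-1, g2 stuck-at-0, g3 stuck-at-0, g4 stuck-at-1, g5 stuck-at-1}.
Test 2 (x1=0, x2=1, x3=1, x4=0): fault-free g0=0, g1=0, g2=1, g3=1, g4=0, g5=0 → 0; observed 0. Eliminates g0 stuck-at-1, g1 stuck-at-1, g4 stuck-at-1, g5 stuck-at-1.
Test 3 (x1=1, x2=0, x3=0, x4=0): fault-free g0=1, g1=1, g2=1, g3=1, g4=0, g5=1 → 1; observed 0. Eliminates g2 stuck-at-0.
Only g3 stuck-at-0 is consistent with every test.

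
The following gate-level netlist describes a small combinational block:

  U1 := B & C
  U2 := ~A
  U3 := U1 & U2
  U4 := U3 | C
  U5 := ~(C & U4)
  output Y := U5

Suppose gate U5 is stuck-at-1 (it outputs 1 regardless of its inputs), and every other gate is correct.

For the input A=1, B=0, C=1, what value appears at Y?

Propagate with U5 forced: U1=0, U2=0, U3=0, U4=1, U5=1 [stuck-at-1].
So Y = 1. (Without the fault it would be 0.)

1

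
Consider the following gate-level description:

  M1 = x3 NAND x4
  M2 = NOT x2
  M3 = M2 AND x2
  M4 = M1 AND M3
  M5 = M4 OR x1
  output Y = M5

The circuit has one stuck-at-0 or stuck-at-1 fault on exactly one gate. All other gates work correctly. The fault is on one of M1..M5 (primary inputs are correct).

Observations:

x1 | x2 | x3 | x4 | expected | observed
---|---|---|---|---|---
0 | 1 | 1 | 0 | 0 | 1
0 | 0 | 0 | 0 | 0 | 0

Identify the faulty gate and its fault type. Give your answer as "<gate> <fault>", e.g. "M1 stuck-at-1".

M2 stuck-at-1

Fault-free values for test 1 (x1=0, x2=1, x3=1, x4=0): M1=1, M2=0, M3=0, M4=0, M5=0, giving Y=0. Observed 1.
Test 1: faults giving observed 1 are {M2 stuck-at-1, M3 stuck-at-1, M4 stuck-at-1, M5 stuck-at-1}.
Test 2 (x1=0, x2=0, x3=0, x4=0): fault-free M1=1, M2=1, M3=0, M4=0, M5=0 → 0; observed 0. Eliminates M3 stuck-at-1, M4 stuck-at-1, M5 stuck-at-1.
Only M2 stuck-at-1 is consistent with every test.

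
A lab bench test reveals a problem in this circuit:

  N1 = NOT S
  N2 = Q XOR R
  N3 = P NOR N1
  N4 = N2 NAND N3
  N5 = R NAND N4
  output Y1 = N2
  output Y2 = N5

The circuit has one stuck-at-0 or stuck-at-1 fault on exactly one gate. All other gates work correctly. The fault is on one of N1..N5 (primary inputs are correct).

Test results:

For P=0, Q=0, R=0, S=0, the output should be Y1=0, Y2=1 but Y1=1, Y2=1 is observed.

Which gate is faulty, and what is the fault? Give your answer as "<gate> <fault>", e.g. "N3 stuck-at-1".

Fault-free values for test 1 (P=0, Q=0, R=0, S=0): N1=1, N2=0, N3=0, N4=1, N5=1, giving Y1=0, Y2=1. Observed Y1=1, Y2=1.
Test 1: faults giving observed Y1=1, Y2=1 are {N2 stuck-at-1}.
Only N2 stuck-at-1 is consistent with every test.

N2 stuck-at-1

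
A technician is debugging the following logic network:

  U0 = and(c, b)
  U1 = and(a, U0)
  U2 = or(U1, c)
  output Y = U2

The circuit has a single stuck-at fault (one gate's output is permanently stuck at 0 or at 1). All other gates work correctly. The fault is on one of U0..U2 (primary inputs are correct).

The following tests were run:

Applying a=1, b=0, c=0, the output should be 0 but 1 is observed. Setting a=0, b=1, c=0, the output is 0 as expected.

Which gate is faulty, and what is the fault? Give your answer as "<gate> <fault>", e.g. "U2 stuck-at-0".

U0 stuck-at-1

Fault-free values for test 1 (a=1, b=0, c=0): U0=0, U1=0, U2=0, giving Y=0. Observed 1.
Test 1: faults giving observed 1 are {U0 stuck-at-1, U1 stuck-at-1, U2 stuck-at-1}.
Test 2 (a=0, b=1, c=0): fault-free U0=0, U1=0, U2=0 → 0; observed 0. Eliminates U1 stuck-at-1, U2 stuck-at-1.
Only U0 stuck-at-1 is consistent with every test.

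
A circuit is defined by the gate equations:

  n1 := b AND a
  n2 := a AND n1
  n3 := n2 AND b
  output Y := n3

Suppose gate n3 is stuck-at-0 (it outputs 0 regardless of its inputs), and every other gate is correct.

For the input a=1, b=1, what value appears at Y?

Propagate with n3 forced: n1=1, n2=1, n3=0 [stuck-at-0].
So Y = 0. (Without the fault it would be 1.)

0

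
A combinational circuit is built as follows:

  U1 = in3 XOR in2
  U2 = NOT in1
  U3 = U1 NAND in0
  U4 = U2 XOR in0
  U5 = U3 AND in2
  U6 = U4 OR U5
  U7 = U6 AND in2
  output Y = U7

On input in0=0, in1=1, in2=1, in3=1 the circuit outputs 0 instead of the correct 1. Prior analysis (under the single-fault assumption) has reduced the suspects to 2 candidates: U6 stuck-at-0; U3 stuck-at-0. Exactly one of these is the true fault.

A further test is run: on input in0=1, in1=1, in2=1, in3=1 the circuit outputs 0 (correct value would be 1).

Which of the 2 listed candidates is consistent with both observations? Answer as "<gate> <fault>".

Evaluate each candidate on input in0=1, in1=1, in2=1, in3=1:
  U6 stuck-at-0: U1=0, U2=0, U3=1, U4=1, U5=1, U6=0 [stuck-at-0], U7=0 → 0 — matches
  U3 stuck-at-0: U1=0, U2=0, U3=0 [stuck-at-0], U4=1, U5=0, U6=1, U7=1 → 1 — eliminated
Only U6 stuck-at-0 reproduces the observed 0.

U6 stuck-at-0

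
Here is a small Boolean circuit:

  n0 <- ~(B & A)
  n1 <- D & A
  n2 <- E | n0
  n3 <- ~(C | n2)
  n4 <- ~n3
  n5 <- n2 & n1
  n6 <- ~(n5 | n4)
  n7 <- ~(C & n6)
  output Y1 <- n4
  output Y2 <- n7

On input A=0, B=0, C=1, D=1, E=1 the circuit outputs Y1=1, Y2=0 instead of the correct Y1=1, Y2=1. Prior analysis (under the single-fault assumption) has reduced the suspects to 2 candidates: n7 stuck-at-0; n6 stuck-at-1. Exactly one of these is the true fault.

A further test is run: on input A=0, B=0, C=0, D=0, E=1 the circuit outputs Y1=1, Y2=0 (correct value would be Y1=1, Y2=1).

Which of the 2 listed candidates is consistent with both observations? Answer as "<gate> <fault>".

Evaluate each candidate on input A=0, B=0, C=0, D=0, E=1:
  n7 stuck-at-0: n0=1, n1=0, n2=1, n3=0, n4=1, n5=0, n6=0, n7=0 [stuck-at-0] → Y1=1, Y2=0 — matches
  n6 stuck-at-1: n0=1, n1=0, n2=1, n3=0, n4=1, n5=0, n6=1 [stuck-at-1], n7=1 → Y1=1, Y2=1 — eliminated
Only n7 stuck-at-0 reproduces the observed Y1=1, Y2=0.

n7 stuck-at-0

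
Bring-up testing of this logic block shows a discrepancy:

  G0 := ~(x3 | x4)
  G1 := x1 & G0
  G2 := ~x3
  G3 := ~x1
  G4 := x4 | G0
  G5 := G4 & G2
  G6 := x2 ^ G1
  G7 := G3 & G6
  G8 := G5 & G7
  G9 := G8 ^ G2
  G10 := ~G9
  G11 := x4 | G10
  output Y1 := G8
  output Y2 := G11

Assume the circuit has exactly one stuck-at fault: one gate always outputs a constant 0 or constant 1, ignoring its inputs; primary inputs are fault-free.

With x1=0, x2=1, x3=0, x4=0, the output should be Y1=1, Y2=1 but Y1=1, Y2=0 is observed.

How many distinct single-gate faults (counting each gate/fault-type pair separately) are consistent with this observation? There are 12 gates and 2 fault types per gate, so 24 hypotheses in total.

3

Fault-free: G0=1, G1=0, G2=1, G3=1, G4=1, G5=1, G6=1, G7=1, G8=1, G9=0, G10=1, G11=1 → Y1=1, Y2=1. Observed Y1=1, Y2=0.
  G0: none of the 2 fault types match ✗
  G1: none of the 2 fault types match ✗
  G2: none of the 2 fault types match ✗
  G3: none of the 2 fault types match ✗
  G4: none of the 2 fault types match ✗
  G5: none of the 2 fault types match ✗
  G6: none of the 2 fault types match ✗
  G7: none of the 2 fault types match ✗
  G8: none of the 2 fault types match ✗
  G9: stuck-at-1 ✓; others ✗
  G10: stuck-at-0 ✓; others ✗
  G11: stuck-at-0 ✓; others ✗
Consistent faults: {G9 stuck-at-1, G10 stuck-at-0, G11 stuck-at-0} — 3 in all.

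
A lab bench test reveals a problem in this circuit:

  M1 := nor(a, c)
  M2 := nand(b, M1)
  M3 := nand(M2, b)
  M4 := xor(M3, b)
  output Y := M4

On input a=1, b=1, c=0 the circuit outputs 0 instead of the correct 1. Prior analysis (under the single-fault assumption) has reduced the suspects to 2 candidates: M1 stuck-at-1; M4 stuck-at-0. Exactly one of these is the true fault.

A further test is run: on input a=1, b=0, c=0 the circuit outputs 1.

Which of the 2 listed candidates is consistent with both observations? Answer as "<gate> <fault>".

M1 stuck-at-1

Evaluate each candidate on input a=1, b=0, c=0:
  M1 stuck-at-1: M1=1 [stuck-at-1], M2=1, M3=1, M4=1 → 1 — matches
  M4 stuck-at-0: M1=0, M2=1, M3=1, M4=0 [stuck-at-0] → 0 — eliminated
Only M1 stuck-at-1 reproduces the observed 1.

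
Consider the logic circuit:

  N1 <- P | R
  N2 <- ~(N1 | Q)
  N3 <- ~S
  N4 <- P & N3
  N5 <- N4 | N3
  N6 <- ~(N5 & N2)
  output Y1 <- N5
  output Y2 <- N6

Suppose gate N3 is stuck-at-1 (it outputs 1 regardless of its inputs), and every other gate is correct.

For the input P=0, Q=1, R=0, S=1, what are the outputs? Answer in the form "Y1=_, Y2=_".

Propagate with N3 forced: N1=0, N2=0, N3=1 [stuck-at-1], N4=0, N5=1, N6=1.
So the outputs are Y1=1, Y2=1. (Without the fault they would be Y1=0, Y2=1.)

Y1=1, Y2=1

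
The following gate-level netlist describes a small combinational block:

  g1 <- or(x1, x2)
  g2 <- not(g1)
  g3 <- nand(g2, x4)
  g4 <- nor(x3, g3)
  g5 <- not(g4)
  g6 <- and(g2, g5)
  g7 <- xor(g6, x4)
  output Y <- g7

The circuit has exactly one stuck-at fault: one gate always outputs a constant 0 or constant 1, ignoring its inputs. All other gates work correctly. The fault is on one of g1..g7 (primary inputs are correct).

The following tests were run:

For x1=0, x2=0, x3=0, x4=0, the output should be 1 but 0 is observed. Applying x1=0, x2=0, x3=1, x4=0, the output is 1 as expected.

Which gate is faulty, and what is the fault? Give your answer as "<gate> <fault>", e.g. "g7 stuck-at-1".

g3 stuck-at-0

Fault-free values for test 1 (x1=0, x2=0, x3=0, x4=0): g1=0, g2=1, g3=1, g4=0, g5=1, g6=1, g7=1, giving Y=1. Observed 0.
Test 1: faults giving observed 0 are {g1 stuck-at-1, g2 stuck-at-0, g3 stuck-at-0, g4 stuck-at-1, g5 stuck-at-0, g6 stuck-at-0, g7 stuck-at-0}.
Test 2 (x1=0, x2=0, x3=1, x4=0): fault-free g1=0, g2=1, g3=1, g4=0, g5=1, g6=1, g7=1 → 1; observed 1. Eliminates g1 stuck-at-1, g2 stuck-at-0, g4 stuck-at-1, g5 stuck-at-0, g6 stuck-at-0, g7 stuck-at-0.
Only g3 stuck-at-0 is consistent with every test.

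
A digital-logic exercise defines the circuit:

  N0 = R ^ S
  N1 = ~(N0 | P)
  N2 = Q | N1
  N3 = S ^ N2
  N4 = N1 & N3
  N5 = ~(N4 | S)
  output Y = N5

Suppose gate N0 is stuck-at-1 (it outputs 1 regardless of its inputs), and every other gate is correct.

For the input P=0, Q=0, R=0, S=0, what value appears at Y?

Propagate with N0 forced: N0=1 [stuck-at-1], N1=0, N2=0, N3=0, N4=0, N5=1.
So Y = 1. (Without the fault it would be 0.)

1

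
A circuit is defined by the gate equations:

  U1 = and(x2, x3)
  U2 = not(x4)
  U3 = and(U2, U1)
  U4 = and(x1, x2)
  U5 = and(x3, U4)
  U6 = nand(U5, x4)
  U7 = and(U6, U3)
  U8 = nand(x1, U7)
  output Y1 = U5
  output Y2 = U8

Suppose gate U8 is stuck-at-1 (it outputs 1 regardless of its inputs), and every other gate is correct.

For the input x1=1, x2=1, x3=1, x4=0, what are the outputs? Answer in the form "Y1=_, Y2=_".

Y1=1, Y2=1

Propagate with U8 forced: U1=1, U2=1, U3=1, U4=1, U5=1, U6=1, U7=1, U8=1 [stuck-at-1].
So the outputs are Y1=1, Y2=1. (Without the fault they would be Y1=1, Y2=0.)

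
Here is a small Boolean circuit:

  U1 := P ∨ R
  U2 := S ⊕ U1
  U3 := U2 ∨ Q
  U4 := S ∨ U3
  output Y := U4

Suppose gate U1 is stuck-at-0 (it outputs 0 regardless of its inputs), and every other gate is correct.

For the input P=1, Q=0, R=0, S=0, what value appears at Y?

0

Propagate with U1 forced: U1=0 [stuck-at-0], U2=0, U3=0, U4=0.
So Y = 0. (Without the fault it would be 1.)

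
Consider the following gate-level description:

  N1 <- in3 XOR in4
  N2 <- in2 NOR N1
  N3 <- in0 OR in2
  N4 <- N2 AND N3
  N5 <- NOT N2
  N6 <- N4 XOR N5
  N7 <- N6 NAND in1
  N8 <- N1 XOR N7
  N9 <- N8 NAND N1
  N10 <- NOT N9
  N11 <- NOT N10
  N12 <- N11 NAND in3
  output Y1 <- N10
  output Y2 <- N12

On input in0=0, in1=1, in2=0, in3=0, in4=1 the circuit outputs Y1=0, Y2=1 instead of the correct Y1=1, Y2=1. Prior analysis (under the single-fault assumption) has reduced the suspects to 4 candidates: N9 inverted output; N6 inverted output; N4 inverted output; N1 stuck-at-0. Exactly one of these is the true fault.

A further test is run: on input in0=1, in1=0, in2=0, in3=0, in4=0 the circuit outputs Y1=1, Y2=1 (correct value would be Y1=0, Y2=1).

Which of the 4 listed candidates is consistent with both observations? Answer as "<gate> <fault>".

Evaluate each candidate on input in0=1, in1=0, in2=0, in3=0, in4=0:
  N9 inverted output: N1=0, N2=1, N3=1, N4=1, N5=0, N6=1, N7=1, N8=1, N9=0 [inverted output], N10=1, N11=0, N12=1 → Y1=1, Y2=1 — matches
  N6 inverted output: N1=0, N2=1, N3=1, N4=1, N5=0, N6=0 [inverted output], N7=1, N8=1, N9=1, N10=0, N11=1, N12=1 → Y1=0, Y2=1 — eliminated
  N4 inverted output: N1=0, N2=1, N3=1, N4=0 [inverted output], N5=0, N6=0, N7=1, N8=1, N9=1, N10=0, N11=1, N12=1 → Y1=0, Y2=1 — eliminated
  N1 stuck-at-0: N1=0 [stuck-at-0], N2=1, N3=1, N4=1, N5=0, N6=1, N7=1, N8=1, N9=1, N10=0, N11=1, N12=1 → Y1=0, Y2=1 — eliminated
Only N9 inverted output reproduces the observed Y1=1, Y2=1.

N9 inverted output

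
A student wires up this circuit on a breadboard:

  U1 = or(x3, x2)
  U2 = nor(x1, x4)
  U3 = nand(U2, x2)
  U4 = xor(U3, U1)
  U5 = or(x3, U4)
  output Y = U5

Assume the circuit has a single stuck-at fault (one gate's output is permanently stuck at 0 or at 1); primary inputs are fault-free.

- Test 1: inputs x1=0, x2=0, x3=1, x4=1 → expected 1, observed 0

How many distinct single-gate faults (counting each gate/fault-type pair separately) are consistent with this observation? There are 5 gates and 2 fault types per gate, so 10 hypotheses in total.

1

Fault-free: U1=1, U2=0, U3=1, U4=0, U5=1 → 1. Observed 0.
  U1 stuck-at-0: output 1 ✗
  U1 stuck-at-1: output 1 ✗
  U2 stuck-at-0: output 1 ✗
  U2 stuck-at-1: output 1 ✗
  U3 stuck-at-0: output 1 ✗
  U3 stuck-at-1: output 1 ✗
  U4 stuck-at-0: output 1 ✗
  U4 stuck-at-1: output 1 ✗
  U5 stuck-at-0: output 0 ✓
  U5 stuck-at-1: output 1 ✗
Consistent faults: {U5 stuck-at-0} — 1 in all.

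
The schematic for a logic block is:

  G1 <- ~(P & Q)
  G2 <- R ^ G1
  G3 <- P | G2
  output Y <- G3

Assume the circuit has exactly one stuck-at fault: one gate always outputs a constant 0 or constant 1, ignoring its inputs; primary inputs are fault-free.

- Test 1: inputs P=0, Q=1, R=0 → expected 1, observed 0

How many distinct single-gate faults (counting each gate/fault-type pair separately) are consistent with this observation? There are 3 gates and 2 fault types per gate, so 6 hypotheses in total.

Fault-free: G1=1, G2=1, G3=1 → 1. Observed 0.
  G1 stuck-at-0: output 0 ✓
  G1 stuck-at-1: output 1 ✗
  G2 stuck-at-0: output 0 ✓
  G2 stuck-at-1: output 1 ✗
  G3 stuck-at-0: output 0 ✓
  G3 stuck-at-1: output 1 ✗
Consistent faults: {G1 stuck-at-0, G2 stuck-at-0, G3 stuck-at-0} — 3 in all.

3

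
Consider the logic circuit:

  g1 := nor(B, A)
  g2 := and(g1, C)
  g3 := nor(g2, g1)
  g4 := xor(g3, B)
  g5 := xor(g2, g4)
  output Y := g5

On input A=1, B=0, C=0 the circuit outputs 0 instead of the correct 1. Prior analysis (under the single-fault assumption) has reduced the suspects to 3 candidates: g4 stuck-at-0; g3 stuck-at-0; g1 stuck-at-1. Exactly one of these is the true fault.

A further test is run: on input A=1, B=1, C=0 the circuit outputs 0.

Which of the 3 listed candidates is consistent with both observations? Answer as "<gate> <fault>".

g4 stuck-at-0

Evaluate each candidate on input A=1, B=1, C=0:
  g4 stuck-at-0: g1=0, g2=0, g3=1, g4=0 [stuck-at-0], g5=0 → 0 — matches
  g3 stuck-at-0: g1=0, g2=0, g3=0 [stuck-at-0], g4=1, g5=1 → 1 — eliminated
  g1 stuck-at-1: g1=1 [stuck-at-1], g2=0, g3=0, g4=1, g5=1 → 1 — eliminated
Only g4 stuck-at-0 reproduces the observed 0.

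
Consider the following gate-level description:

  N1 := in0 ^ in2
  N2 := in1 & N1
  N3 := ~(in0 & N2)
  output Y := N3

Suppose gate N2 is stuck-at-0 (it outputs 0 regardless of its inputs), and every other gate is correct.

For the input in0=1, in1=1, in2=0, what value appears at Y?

1

Propagate with N2 forced: N1=1, N2=0 [stuck-at-0], N3=1.
So Y = 1. (Without the fault it would be 0.)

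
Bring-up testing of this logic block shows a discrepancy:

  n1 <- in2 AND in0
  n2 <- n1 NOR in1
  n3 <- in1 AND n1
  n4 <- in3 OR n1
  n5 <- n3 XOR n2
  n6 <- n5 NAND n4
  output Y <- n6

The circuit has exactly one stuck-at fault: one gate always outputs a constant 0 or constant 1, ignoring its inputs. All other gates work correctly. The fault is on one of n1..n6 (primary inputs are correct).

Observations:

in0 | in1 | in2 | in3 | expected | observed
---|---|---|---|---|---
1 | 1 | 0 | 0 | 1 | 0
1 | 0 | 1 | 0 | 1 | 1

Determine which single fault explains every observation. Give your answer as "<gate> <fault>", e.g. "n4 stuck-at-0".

n1 stuck-at-1

Fault-free values for test 1 (in0=1, in1=1, in2=0, in3=0): n1=0, n2=0, n3=0, n4=0, n5=0, n6=1, giving Y=1. Observed 0.
Test 1: faults giving observed 0 are {n1 stuck-at-1, n6 stuck-at-0}.
Test 2 (in0=1, in1=0, in2=1, in3=0): fault-free n1=1, n2=0, n3=0, n4=1, n5=0, n6=1 → 1; observed 1. Eliminates n6 stuck-at-0.
Only n1 stuck-at-1 is consistent with every test.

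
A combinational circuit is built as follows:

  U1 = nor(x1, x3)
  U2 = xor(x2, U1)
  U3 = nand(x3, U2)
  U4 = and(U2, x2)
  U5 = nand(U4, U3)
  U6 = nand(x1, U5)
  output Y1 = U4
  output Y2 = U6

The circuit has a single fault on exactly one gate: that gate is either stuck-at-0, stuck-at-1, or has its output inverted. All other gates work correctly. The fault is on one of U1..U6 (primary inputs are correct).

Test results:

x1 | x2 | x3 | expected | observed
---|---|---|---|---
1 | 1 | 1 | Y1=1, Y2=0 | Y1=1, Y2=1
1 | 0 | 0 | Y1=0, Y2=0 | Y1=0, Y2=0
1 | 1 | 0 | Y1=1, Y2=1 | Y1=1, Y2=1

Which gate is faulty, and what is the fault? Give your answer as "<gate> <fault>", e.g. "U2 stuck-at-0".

Fault-free values for test 1 (x1=1, x2=1, x3=1): U1=0, U2=1, U3=0, U4=1, U5=1, U6=0, giving Y1=1, Y2=0. Observed Y1=1, Y2=1.
Test 1: faults giving observed Y1=1, Y2=1 are {U3 stuck-at-1, U3 inverted output, U5 stuck-at-0, U5 inverted output, U6 stuck-at-1, U6 inverted output}.
Test 2 (x1=1, x2=0, x3=0): fault-free U1=0, U2=0, U3=1, U4=0, U5=1, U6=0 → Y1=0, Y2=0; observed Y1=0, Y2=0. Eliminates U5 stuck-at-0, U5 inverted output, U6 stuck-at-1, U6 inverted output.
Test 3 (x1=1, x2=1, x3=0): fault-free U1=0, U2=1, U3=1, U4=1, U5=0, U6=1 → Y1=1, Y2=1; observed Y1=1, Y2=1. Eliminates U3 inverted output.
Only U3 stuck-at-1 is consistent with every test.

U3 stuck-at-1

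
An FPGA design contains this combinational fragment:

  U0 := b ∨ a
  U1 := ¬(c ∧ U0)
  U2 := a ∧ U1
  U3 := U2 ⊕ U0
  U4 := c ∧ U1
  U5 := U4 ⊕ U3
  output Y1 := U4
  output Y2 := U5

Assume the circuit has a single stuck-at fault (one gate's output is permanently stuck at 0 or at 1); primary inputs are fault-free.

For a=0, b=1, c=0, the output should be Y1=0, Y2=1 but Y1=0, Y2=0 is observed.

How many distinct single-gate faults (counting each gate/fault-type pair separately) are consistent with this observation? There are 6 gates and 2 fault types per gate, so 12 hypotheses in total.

4

Fault-free: U0=1, U1=1, U2=0, U3=1, U4=0, U5=1 → Y1=0, Y2=1. Observed Y1=0, Y2=0.
  U0 stuck-at-0: output Y1=0, Y2=0 ✓
  U0 stuck-at-1: output Y1=0, Y2=1 ✗
  U1 stuck-at-0: output Y1=0, Y2=1 ✗
  U1 stuck-at-1: output Y1=0, Y2=1 ✗
  U2 stuck-at-0: output Y1=0, Y2=1 ✗
  U2 stuck-at-1: output Y1=0, Y2=0 ✓
  U3 stuck-at-0: output Y1=0, Y2=0 ✓
  U3 stuck-at-1: output Y1=0, Y2=1 ✗
  U4 stuck-at-0: output Y1=0, Y2=1 ✗
  U4 stuck-at-1: output Y1=1, Y2=0 ✗
  U5 stuck-at-0: output Y1=0, Y2=0 ✓
  U5 stuck-at-1: output Y1=0, Y2=1 ✗
Consistent faults: {U0 stuck-at-0, U2 stuck-at-1, U3 stuck-at-0, U5 stuck-at-0} — 4 in all.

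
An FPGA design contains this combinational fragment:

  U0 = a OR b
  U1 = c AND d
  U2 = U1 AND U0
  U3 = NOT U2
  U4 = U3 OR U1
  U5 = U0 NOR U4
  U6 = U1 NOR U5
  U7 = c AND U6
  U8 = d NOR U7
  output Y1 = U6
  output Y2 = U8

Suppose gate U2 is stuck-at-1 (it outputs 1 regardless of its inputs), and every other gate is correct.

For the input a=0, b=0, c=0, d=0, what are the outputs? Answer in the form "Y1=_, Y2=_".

Propagate with U2 forced: U0=0, U1=0, U2=1 [stuck-at-1], U3=0, U4=0, U5=1, U6=0, U7=0, U8=1.
So the outputs are Y1=0, Y2=1. (Without the fault they would be Y1=1, Y2=1.)

Y1=0, Y2=1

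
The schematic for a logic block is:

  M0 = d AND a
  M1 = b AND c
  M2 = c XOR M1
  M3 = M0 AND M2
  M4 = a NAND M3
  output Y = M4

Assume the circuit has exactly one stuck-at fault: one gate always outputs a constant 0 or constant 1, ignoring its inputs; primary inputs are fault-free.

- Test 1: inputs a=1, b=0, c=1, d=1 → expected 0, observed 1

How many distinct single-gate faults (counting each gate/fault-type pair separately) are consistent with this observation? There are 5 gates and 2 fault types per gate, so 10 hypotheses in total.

Fault-free: M0=1, M1=0, M2=1, M3=1, M4=0 → 0. Observed 1.
  M0 stuck-at-0: output 1 ✓
  M0 stuck-at-1: output 0 ✗
  M1 stuck-at-0: output 0 ✗
  M1 stuck-at-1: output 1 ✓
  M2 stuck-at-0: output 1 ✓
  M2 stuck-at-1: output 0 ✗
  M3 stuck-at-0: output 1 ✓
  M3 stuck-at-1: output 0 ✗
  M4 stuck-at-0: output 0 ✗
  M4 stuck-at-1: output 1 ✓
Consistent faults: {M0 stuck-at-0, M1 stuck-at-1, M2 stuck-at-0, M3 stuck-at-0, M4 stuck-at-1} — 5 in all.

5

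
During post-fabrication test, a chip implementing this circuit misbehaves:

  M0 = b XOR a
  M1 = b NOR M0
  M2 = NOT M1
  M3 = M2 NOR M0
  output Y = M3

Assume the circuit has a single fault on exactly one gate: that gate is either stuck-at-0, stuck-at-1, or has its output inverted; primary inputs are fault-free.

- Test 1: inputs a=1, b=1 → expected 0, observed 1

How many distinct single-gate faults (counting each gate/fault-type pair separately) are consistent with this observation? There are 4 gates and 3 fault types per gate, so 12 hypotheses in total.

6

Fault-free: M0=0, M1=0, M2=1, M3=0 → 0. Observed 1.
  M0 stuck-at-0: output 0 ✗
  M0 stuck-at-1: output 0 ✗
  M0 inverted output: output 0 ✗
  M1 stuck-at-0: output 0 ✗
  M1 stuck-at-1: output 1 ✓
  M1 inverted output: output 1 ✓
  M2 stuck-at-0: output 1 ✓
  M2 stuck-at-1: output 0 ✗
  M2 inverted output: output 1 ✓
  M3 stuck-at-0: output 0 ✗
  M3 stuck-at-1: output 1 ✓
  M3 inverted output: output 1 ✓
Consistent faults: {M1 stuck-at-1, M1 inverted output, M2 stuck-at-0, M2 inverted output, M3 stuck-at-1, M3 inverted output} — 6 in all.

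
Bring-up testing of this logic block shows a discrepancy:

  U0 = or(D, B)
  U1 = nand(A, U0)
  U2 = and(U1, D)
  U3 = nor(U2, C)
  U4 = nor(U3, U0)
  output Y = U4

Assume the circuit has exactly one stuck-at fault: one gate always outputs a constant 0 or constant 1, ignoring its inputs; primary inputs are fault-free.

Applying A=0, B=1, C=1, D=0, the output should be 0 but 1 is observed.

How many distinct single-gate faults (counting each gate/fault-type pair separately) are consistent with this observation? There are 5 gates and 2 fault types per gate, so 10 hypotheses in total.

Fault-free: U0=1, U1=1, U2=0, U3=0, U4=0 → 0. Observed 1.
  U0 stuck-at-0: output 1 ✓
  U0 stuck-at-1: output 0 ✗
  U1 stuck-at-0: output 0 ✗
  U1 stuck-at-1: output 0 ✗
  U2 stuck-at-0: output 0 ✗
  U2 stuck-at-1: output 0 ✗
  U3 stuck-at-0: output 0 ✗
  U3 stuck-at-1: output 0 ✗
  U4 stuck-at-0: output 0 ✗
  U4 stuck-at-1: output 1 ✓
Consistent faults: {U0 stuck-at-0, U4 stuck-at-1} — 2 in all.

2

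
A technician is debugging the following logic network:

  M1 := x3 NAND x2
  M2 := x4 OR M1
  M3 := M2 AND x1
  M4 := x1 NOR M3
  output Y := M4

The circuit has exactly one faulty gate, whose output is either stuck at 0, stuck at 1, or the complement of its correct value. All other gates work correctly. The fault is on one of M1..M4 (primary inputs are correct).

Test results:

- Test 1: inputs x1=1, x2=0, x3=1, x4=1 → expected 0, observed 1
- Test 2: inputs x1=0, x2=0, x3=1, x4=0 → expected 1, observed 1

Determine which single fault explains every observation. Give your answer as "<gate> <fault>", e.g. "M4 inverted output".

Fault-free values for test 1 (x1=1, x2=0, x3=1, x4=1): M1=1, M2=1, M3=1, M4=0, giving Y=0. Observed 1.
Test 1: faults giving observed 1 are {M4 stuck-at-1, M4 inverted output}.
Test 2 (x1=0, x2=0, x3=1, x4=0): fault-free M1=1, M2=1, M3=0, M4=1 → 1; observed 1. Eliminates M4 inverted output.
Only M4 stuck-at-1 is consistent with every test.

M4 stuck-at-1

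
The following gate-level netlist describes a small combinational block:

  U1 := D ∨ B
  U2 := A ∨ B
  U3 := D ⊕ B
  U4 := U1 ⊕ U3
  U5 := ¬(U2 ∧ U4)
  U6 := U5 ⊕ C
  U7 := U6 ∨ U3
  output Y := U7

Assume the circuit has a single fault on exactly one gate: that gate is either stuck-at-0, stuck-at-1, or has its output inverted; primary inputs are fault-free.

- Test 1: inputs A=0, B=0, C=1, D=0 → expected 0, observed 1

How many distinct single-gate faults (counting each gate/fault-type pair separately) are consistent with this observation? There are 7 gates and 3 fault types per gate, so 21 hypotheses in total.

Fault-free: U1=0, U2=0, U3=0, U4=0, U5=1, U6=0, U7=0 → 0. Observed 1.
  U1: none of the 3 fault types match ✗
  U2: none of the 3 fault types match ✗
  U3: stuck-at-1, inverted output ✓; others ✗
  U4: none of the 3 fault types match ✗
  U5: stuck-at-0, inverted output ✓; others ✗
  U6: stuck-at-1, inverted output ✓; others ✗
  U7: stuck-at-1, inverted output ✓; others ✗
Consistent faults: {U3 stuck-at-1, U3 inverted output, U5 stuck-at-0, U5 inverted output, U6 stuck-at-1, U6 inverted output, U7 stuck-at-1, U7 inverted output} — 8 in all.

8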